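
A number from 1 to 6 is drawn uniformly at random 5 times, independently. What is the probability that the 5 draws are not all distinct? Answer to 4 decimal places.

0.9074

P(all 5 different) = 6/6 · 5/6 · ··· · 2/6 ≈ 0.0926.
P(at least two equal) = 1 − 0.0926 = 0.9074.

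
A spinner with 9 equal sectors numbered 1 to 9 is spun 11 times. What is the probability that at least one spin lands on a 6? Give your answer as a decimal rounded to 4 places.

0.7263

P(no spin lands on a 6) = (8/9)^11 ≈ 0.2737.
P(at least one) = 1 − 0.2737 = 0.7263.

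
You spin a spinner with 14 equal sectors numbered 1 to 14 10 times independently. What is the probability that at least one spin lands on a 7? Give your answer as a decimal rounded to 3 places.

P(no spin lands on a 7) = (13/14)^10 ≈ 0.477.
P(at least one) = 1 − 0.477 = 0.523.

0.523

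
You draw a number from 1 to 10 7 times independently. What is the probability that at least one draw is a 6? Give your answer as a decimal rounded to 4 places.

0.5217

P(no draw is a 6) = (9/10)^7 ≈ 0.4783.
P(at least one) = 1 − 0.4783 = 0.5217.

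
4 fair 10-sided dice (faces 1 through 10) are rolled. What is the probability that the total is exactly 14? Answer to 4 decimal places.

There are 10^4 = 10000 equally likely outcomes.
The number of ordered 4-tuples from {1,…,10} summing to 14 is 282.
P(sum = 14) = 282/10000 = 141/5000 ≈ 0.0282.

0.0282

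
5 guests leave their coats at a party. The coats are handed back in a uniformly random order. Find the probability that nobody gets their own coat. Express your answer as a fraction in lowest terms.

11/30

This is the derangement probability: permutations of 5 with no fixed point.
D(5) = 5! · (1 − 1/1! + 1/2! − ··· + (−1)^5/5!) = 44.
P = 44/120 = 11/30.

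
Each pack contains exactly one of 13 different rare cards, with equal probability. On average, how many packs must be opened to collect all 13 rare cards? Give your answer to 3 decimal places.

After i distinct types are collected, each trial gives a new one with probability (13−i)/13, so the expected wait for the next new type is 13/(13−i).
E = 13/13 + 13/12 + 13/11 + 13/10 + 13/9 + 13/8 + 13/7 + 13/6 + 13/5 + 13/4 + 13/3 + 13/2 + 13/1 = 1145993/27720 ≈ 41.342.

41.342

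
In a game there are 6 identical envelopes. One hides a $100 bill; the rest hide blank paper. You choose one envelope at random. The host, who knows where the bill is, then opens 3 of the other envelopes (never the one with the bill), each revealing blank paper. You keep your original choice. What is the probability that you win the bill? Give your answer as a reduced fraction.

The host can always open 3 empty envelopes regardless of your choice, so the reveals give no information about your original envelope.
P(win by staying) = 1/6.

1/6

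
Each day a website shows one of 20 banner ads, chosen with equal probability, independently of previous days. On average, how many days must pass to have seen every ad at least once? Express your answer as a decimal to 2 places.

After i distinct types are collected, each trial gives a new one with probability (20−i)/20, so the expected wait for the next new type is 20/(20−i).
E = 20/20 + 20/19 + 20/18 + 20/17 + 20/16 + 20/15 + 20/14 + 20/13 + 20/12 + 20/11 + 20/10 + 20/9 + 20/8 + 20/7 + 20/6 + 20/5 + 20/4 + 20/3 + 20/2 + 20/1 = 279175675/3879876 ≈ 71.95.

71.95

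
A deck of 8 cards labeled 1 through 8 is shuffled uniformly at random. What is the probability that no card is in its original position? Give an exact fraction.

2119/5760

This is the derangement probability: permutations of 8 with no fixed point.
D(8) = 8! · (1 − 1/1! + 1/2! − ··· + (−1)^8/8!) = 14833.
P = 14833/40320 = 2119/5760.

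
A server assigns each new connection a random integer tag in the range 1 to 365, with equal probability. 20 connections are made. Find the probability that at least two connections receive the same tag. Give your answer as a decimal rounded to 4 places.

It's easier to compute the probability that all 20 are distinct.
P(all distinct) = 365/365 · 364/365 · ··· · 346/365 ≈ 0.5886.
So the probability of at least one match is 1 − 0.5886 = 0.4114.

0.4114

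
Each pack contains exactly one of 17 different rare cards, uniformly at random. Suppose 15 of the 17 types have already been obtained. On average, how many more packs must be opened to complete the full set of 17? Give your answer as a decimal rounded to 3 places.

Starting from 15 distinct types, each trial gives a new one with probability (17−i)/17 when i types are held, so the wait for the next new type is 17/(17−i).
E = 17/2 + 17/1 = 51/2 ≈ 25.500.

25.500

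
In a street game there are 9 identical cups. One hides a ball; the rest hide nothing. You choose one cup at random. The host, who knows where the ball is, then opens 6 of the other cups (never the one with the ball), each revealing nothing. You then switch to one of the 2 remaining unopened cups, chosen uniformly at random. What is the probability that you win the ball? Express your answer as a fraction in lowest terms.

Your original cup holds the ball with probability 1/9, so the other 8 collectively hold it with probability 8/9.
The host can always find 6 empty cups to open, so the reveals don't change that 8/9; it is now spread over the 2 remaining unopened cups.
P(win by switching) = (8/9) · (1/2) = 4/9.

4/9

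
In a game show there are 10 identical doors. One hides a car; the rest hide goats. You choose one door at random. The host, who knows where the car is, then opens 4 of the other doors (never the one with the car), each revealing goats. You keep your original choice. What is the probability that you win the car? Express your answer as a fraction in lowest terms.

1/10

The host can always open 4 empty doors regardless of your choice, so the reveals give no information about your original door.
P(win by staying) = 1/10.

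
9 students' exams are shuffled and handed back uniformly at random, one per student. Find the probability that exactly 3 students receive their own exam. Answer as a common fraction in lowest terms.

Choose which 3 of the 9 are fixed: C(9,3) = 84 ways.
The remaining 6 must have no fixed point: D(6) = 265.
P = 84·265/362880 = 53/864.

53/864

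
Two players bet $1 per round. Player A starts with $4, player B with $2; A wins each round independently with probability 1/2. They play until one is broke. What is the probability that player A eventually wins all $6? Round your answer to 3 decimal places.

0.667

With a fair step, P(i) = ½P(i−1) + ½P(i+1) with P(0)=0, P(6)=1 has the linear solution P(i) = i/6.
P(4) = 4/6 = 2/3 ≈ 0.667.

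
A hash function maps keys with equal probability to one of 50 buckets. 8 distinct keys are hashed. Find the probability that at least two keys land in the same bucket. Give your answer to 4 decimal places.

0.4458

It's easier to compute the probability that all 8 are distinct.
P(all distinct) = 50/50 · 49/50 · ··· · 43/50 ≈ 0.5542.
So the probability of at least one match is 1 − 0.5542 = 0.4458.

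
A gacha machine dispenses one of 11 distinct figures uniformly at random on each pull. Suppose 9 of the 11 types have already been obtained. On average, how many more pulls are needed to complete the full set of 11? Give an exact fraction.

Starting from 9 distinct types, each trial gives a new one with probability (11−i)/11 when i types are held, so the wait for the next new type is 11/(11−i).
E = 11/2 + 11/1 = 33/2.

33/2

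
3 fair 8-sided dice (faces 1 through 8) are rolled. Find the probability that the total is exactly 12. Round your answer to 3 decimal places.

There are 8^3 = 512 equally likely outcomes.
The number of ordered 3-tuples from {1,…,8} summing to 12 is 46.
P(sum = 12) = 46/512 = 23/256 ≈ 0.090.

0.090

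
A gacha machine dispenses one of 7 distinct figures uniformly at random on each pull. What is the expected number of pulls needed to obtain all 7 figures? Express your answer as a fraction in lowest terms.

After i distinct types are collected, each trial gives a new one with probability (7−i)/7, so the expected wait for the next new type is 7/(7−i).
E = 7/7 + 7/6 + 7/5 + 7/4 + 7/3 + 7/2 + 7/1 = 363/20.

363/20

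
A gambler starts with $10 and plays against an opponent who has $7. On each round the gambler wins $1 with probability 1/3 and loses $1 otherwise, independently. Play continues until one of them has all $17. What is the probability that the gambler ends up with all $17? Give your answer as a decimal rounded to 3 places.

0.008

Let r = q/p = (2/3)/(1/3) = 2. The recurrence P(i) = p·P(i+1) + q·P(i−1) with P(0)=0, P(17)=1 gives P(i) = (1 − r^i)/(1 − r^17).
P(10) = (1 − (2)^10) / (1 − (2)^17) = 1023/131071 ≈ 0.008.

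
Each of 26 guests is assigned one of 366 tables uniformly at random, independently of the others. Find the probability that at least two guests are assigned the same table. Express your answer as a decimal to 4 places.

It's easier to compute the probability that all 26 are distinct.
P(all distinct) = 366/366 · 365/366 · ··· · 341/366 ≈ 0.4028.
So the probability of at least one match is 1 − 0.4028 = 0.5972.

0.5972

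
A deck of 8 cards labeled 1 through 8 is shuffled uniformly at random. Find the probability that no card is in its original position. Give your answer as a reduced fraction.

2119/5760

This is the derangement probability: permutations of 8 with no fixed point.
D(8) = 8! · (1 − 1/1! + 1/2! − ··· + (−1)^8/8!) = 14833.
P = 14833/40320 = 2119/5760.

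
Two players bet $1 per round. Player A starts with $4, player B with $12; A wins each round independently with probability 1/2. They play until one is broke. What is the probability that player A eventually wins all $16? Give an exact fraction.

1/4

With a fair step, P(i) = ½P(i−1) + ½P(i+1) with P(0)=0, P(16)=1 has the linear solution P(i) = i/16.
P(4) = 4/16 = 1/4.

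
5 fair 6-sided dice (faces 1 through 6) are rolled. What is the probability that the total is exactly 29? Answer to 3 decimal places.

There are 6^5 = 7776 equally likely outcomes.
The number of ordered 5-tuples from {1,…,6} summing to 29 is 5.
P(sum = 29) = 5/7776 ≈ 0.001.

0.001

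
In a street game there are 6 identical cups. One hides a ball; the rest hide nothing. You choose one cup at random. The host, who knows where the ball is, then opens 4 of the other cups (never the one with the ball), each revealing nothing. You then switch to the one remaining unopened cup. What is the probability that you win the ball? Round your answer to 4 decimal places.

Your original cup holds the ball with probability 1/6, so the other 5 collectively hold it with probability 5/6.
The host can always find 4 empty cups to open, so the reveals don't change that 5/6; it is now spread over the 1 remaining unopened cup.
P(win by switching) = (5/6) · (1/1) = 5/6 ≈ 0.8333.

0.8333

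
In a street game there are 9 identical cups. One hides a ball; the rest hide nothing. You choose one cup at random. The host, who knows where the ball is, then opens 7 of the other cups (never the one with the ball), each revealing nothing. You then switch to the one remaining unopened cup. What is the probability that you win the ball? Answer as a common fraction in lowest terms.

Your original cup holds the ball with probability 1/9, so the other 8 collectively hold it with probability 8/9.
The host can always find 7 empty cups to open, so the reveals don't change that 8/9; it is now spread over the 1 remaining unopened cup.
P(win by switching) = (8/9) · (1/1) = 8/9.

8/9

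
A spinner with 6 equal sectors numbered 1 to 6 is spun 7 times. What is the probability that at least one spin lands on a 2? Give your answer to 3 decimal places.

0.721

P(no spin lands on a 2) = (5/6)^7 ≈ 0.279.
P(at least one) = 1 − 0.279 = 0.721.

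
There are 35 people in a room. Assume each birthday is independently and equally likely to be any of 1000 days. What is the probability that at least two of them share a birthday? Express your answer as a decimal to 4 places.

0.4523

It's easier to compute the probability that all 35 are distinct.
P(all distinct) = 1000/1000 · 999/1000 · ··· · 966/1000 ≈ 0.5477.
So the probability of at least one match is 1 − 0.5477 = 0.4523.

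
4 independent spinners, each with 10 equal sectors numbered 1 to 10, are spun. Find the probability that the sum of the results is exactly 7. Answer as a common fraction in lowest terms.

1/500

There are 10^4 = 10000 equally likely outcomes.
The number of ordered 4-tuples from {1,…,10} summing to 7 is 20.
P(sum = 7) = 20/10000 = 1/500.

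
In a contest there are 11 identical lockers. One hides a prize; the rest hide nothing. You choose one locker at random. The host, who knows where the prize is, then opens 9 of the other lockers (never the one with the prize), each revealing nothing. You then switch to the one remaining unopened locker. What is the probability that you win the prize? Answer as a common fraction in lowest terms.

10/11

Your original locker holds the prize with probability 1/11, so the other 10 collectively hold it with probability 10/11.
The host can always find 9 empty lockers to open, so the reveals don't change that 10/11; it is now spread over the 1 remaining unopened locker.
P(win by switching) = (10/11) · (1/1) = 10/11.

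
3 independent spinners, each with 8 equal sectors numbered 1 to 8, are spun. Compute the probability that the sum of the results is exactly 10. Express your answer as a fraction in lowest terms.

9/128

There are 8^3 = 512 equally likely outcomes.
The number of ordered 3-tuples from {1,…,8} summing to 10 is 36.
P(sum = 10) = 36/512 = 9/128.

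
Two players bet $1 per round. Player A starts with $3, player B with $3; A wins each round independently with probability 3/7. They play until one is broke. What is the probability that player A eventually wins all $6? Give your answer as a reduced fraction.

27/91

Let r = q/p = (4/7)/(3/7) = 4/3. The recurrence P(i) = p·P(i+1) + q·P(i−1) with P(0)=0, P(6)=1 gives P(i) = (1 − r^i)/(1 − r^6).
P(3) = (1 − (4/3)^3) / (1 − (4/3)^6) = 27/91.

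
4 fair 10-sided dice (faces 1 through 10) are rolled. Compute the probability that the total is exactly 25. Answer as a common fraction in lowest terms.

There are 10^4 = 10000 equally likely outcomes.
The number of ordered 4-tuples from {1,…,10} summing to 25 is 592.
P(sum = 25) = 592/10000 = 37/625.

37/625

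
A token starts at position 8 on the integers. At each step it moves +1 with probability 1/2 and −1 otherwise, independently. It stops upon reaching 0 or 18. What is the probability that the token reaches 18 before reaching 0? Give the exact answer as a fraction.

With a fair step, P(i) = ½P(i−1) + ½P(i+1) with P(0)=0, P(18)=1 has the linear solution P(i) = i/18.
P(8) = 8/18 = 4/9.

4/9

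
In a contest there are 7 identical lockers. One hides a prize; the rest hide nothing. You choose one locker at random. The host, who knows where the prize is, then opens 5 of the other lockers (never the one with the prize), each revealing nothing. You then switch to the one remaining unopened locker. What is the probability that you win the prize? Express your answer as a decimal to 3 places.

Your original locker holds the prize with probability 1/7, so the other 6 collectively hold it with probability 6/7.
The host can always find 5 empty lockers to open, so the reveals don't change that 6/7; it is now spread over the 1 remaining unopened locker.
P(win by switching) = (6/7) · (1/1) = 6/7 ≈ 0.857.

0.857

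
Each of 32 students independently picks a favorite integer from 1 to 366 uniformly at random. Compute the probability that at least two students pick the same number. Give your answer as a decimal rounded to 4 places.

It's easier to compute the probability that all 32 are distinct.
P(all distinct) = 366/366 · 365/366 · ··· · 335/366 ≈ 0.2476.
So the probability of at least one match is 1 − 0.2476 = 0.7524.

0.7524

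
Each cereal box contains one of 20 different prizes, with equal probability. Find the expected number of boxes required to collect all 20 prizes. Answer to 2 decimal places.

71.95

After i distinct types are collected, each trial gives a new one with probability (20−i)/20, so the expected wait for the next new type is 20/(20−i).
E = 20/20 + 20/19 + 20/18 + 20/17 + 20/16 + 20/15 + 20/14 + 20/13 + 20/12 + 20/11 + 20/10 + 20/9 + 20/8 + 20/7 + 20/6 + 20/5 + 20/4 + 20/3 + 20/2 + 20/1 = 279175675/3879876 ≈ 71.95.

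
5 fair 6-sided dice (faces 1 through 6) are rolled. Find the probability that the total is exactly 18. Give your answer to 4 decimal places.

0.1003

There are 6^5 = 7776 equally likely outcomes.
The number of ordered 5-tuples from {1,…,6} summing to 18 is 780.
P(sum = 18) = 780/7776 = 65/648 ≈ 0.1003.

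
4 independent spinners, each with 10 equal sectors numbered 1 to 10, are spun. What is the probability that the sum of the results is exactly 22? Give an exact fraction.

There are 10^4 = 10000 equally likely outcomes.
The number of ordered 4-tuples from {1,…,10} summing to 22 is 670.
P(sum = 22) = 670/10000 = 67/1000.

67/1000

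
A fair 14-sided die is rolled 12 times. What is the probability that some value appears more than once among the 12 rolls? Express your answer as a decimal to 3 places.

P(all 12 different) = 14/14 · 13/14 · ··· · 3/14 ≈ 0.001.
P(at least two equal) = 1 − 0.001 = 0.999.

0.999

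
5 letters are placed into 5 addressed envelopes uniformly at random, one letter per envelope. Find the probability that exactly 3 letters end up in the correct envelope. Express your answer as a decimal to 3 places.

0.083

Choose which 3 of the 5 are fixed: C(5,3) = 10 ways.
The remaining 2 must have no fixed point: D(2) = 1.
P = 10·1/120 = 1/12 ≈ 0.083.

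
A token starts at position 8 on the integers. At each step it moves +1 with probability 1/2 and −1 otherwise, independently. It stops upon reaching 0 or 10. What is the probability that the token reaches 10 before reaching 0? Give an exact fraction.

With a fair step, P(i) = ½P(i−1) + ½P(i+1) with P(0)=0, P(10)=1 has the linear solution P(i) = i/10.
P(8) = 8/10 = 4/5.

4/5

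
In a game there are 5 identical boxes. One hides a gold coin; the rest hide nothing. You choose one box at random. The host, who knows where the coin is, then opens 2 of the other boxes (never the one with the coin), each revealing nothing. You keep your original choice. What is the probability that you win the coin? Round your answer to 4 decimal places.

The host can always open 2 empty boxes regardless of your choice, so the reveals give no information about your original box.
P(win by staying) = 1/5 ≈ 0.2000.

0.2000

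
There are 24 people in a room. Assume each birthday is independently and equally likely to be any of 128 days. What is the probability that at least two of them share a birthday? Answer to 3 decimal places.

It's easier to compute the probability that all 24 are distinct.
P(all distinct) = 128/128 · 127/128 · ··· · 105/128 ≈ 0.100.
So the probability of at least one match is 1 − 0.100 = 0.900.

0.900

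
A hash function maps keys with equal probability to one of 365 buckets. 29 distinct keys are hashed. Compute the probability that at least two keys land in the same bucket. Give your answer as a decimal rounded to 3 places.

It's easier to compute the probability that all 29 are distinct.
P(all distinct) = 365/365 · 364/365 · ··· · 337/365 ≈ 0.319.
So the probability of at least one match is 1 − 0.319 = 0.681.

0.681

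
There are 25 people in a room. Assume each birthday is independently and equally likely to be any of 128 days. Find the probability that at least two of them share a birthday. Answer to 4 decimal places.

0.9187

It's easier to compute the probability that all 25 are distinct.
P(all distinct) = 128/128 · 127/128 · ··· · 104/128 ≈ 0.0813.
So the probability of at least one match is 1 − 0.0813 = 0.9187.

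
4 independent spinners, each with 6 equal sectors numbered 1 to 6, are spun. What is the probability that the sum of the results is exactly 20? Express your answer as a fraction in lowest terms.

There are 6^4 = 1296 equally likely outcomes.
The number of ordered 4-tuples from {1,…,6} summing to 20 is 35.
P(sum = 20) = 35/1296.

35/1296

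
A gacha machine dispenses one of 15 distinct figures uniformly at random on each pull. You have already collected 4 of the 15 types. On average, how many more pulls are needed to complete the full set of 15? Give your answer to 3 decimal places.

45.298

Starting from 4 distinct types, each trial gives a new one with probability (15−i)/15 when i types are held, so the wait for the next new type is 15/(15−i).
E = 15/11 + 15/10 + 15/9 + 15/8 + 15/7 + 15/6 + 15/5 + 15/4 + 15/3 + 15/2 + 15/1 = 83711/1848 ≈ 45.298.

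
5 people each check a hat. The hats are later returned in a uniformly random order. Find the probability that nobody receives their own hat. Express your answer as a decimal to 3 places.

This is the derangement probability: permutations of 5 with no fixed point.
D(5) = 5! · (1 − 1/1! + 1/2! − ··· + (−1)^5/5!) = 44.
P = 44/120 = 11/30 ≈ 0.367.

0.367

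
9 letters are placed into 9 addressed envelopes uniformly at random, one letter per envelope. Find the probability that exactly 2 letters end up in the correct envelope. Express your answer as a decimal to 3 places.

0.184

Choose which 2 of the 9 are fixed: C(9,2) = 36 ways.
The remaining 7 must have no fixed point: D(7) = 1854.
P = 36·1854/362880 = 103/560 ≈ 0.184.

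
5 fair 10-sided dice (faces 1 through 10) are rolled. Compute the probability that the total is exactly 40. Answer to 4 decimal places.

There are 10^5 = 100000 equally likely outcomes.
The number of ordered 5-tuples from {1,…,10} summing to 40 is 996.
P(sum = 40) = 996/100000 = 249/25000 ≈ 0.0100.

0.0100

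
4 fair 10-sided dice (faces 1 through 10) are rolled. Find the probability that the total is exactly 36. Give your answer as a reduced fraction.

7/2000

There are 10^4 = 10000 equally likely outcomes.
The number of ordered 4-tuples from {1,…,10} summing to 36 is 35.
P(sum = 36) = 35/10000 = 7/2000.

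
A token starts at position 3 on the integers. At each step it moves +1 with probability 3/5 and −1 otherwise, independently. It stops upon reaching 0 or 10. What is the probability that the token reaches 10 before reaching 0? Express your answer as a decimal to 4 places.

0.7161

Let r = q/p = (2/5)/(3/5) = 2/3. The recurrence P(i) = p·P(i+1) + q·P(i−1) with P(0)=0, P(10)=1 gives P(i) = (1 − r^i)/(1 − r^10).
P(3) = (1 − (2/3)^3) / (1 − (2/3)^10) = 41553/58025 ≈ 0.7161.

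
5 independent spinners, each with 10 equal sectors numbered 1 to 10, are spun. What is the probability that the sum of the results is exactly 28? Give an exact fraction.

There are 10^5 = 100000 equally likely outcomes.
The number of ordered 5-tuples from {1,…,10} summing to 28 is 6000.
P(sum = 28) = 6000/100000 = 3/50.

3/50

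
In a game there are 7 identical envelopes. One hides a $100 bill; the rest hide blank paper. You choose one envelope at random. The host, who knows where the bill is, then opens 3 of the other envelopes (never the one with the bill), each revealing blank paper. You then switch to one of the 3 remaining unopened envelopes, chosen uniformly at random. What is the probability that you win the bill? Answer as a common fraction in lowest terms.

Your original envelope holds the bill with probability 1/7, so the other 6 collectively hold it with probability 6/7.
The host can always find 3 empty envelopes to open, so the reveals don't change that 6/7; it is now spread over the 3 remaining unopened envelopes.
P(win by switching) = (6/7) · (1/3) = 2/7.

2/7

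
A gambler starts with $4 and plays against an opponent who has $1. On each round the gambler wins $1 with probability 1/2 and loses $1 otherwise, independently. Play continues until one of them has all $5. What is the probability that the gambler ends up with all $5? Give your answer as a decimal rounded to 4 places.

With a fair step, P(i) = ½P(i−1) + ½P(i+1) with P(0)=0, P(5)=1 has the linear solution P(i) = i/5.
P(4) = 4/5 ≈ 0.8000.

0.8000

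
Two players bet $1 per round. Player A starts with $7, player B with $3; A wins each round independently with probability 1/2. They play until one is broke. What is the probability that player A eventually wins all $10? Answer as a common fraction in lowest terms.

With a fair step, P(i) = ½P(i−1) + ½P(i+1) with P(0)=0, P(10)=1 has the linear solution P(i) = i/10.
P(7) = 7/10.

7/10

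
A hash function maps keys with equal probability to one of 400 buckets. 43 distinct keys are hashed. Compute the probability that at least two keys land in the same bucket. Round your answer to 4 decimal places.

0.9039

It's easier to compute the probability that all 43 are distinct.
P(all distinct) = 400/400 · 399/400 · ··· · 358/400 ≈ 0.0961.
So the probability of at least one match is 1 − 0.0961 = 0.9039.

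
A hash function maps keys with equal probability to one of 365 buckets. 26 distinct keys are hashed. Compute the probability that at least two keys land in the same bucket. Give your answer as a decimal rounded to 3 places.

It's easier to compute the probability that all 26 are distinct.
P(all distinct) = 365/365 · 364/365 · ··· · 340/365 ≈ 0.402.
So the probability of at least one match is 1 − 0.402 = 0.598.

0.598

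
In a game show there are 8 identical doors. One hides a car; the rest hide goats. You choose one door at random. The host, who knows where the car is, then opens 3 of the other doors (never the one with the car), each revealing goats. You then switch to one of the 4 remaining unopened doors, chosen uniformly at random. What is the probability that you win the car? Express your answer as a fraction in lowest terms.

Your original door holds the car with probability 1/8, so the other 7 collectively hold it with probability 7/8.
The host can always find 3 empty doors to open, so the reveals don't change that 7/8; it is now spread over the 4 remaining unopened doors.
P(win by switching) = (7/8) · (1/4) = 7/32.

7/32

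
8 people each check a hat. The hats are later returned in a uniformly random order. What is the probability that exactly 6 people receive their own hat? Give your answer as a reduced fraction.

Choose which 6 of the 8 are fixed: C(8,6) = 28 ways.
The remaining 2 must have no fixed point: D(2) = 1.
P = 28·1/40320 = 1/1440.

1/1440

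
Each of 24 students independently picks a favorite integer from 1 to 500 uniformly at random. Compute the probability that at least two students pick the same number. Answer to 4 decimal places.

It's easier to compute the probability that all 24 are distinct.
P(all distinct) = 500/500 · 499/500 · ··· · 477/500 ≈ 0.5707.
So the probability of at least one match is 1 − 0.5707 = 0.4293.

0.4293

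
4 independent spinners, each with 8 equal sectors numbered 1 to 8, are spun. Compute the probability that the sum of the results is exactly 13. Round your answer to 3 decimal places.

There are 8^4 = 4096 equally likely outcomes.
The number of ordered 4-tuples from {1,…,8} summing to 13 is 204.
P(sum = 13) = 204/4096 = 51/1024 ≈ 0.050.

0.050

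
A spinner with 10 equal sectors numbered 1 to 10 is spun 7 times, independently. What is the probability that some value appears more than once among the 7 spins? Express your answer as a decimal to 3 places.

P(all 7 different) = 10/10 · 9/10 · ··· · 4/10 ≈ 0.060.
P(at least two equal) = 1 − 0.060 = 0.940.

0.940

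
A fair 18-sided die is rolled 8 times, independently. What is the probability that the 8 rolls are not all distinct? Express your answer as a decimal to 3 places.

0.840

P(all 8 different) = 18/18 · 17/18 · ··· · 11/18 ≈ 0.160.
P(at least two equal) = 1 − 0.160 = 0.840.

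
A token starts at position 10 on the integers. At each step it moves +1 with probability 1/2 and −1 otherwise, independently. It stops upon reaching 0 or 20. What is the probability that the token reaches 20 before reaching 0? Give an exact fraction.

1/2

With a fair step, P(i) = ½P(i−1) + ½P(i+1) with P(0)=0, P(20)=1 has the linear solution P(i) = i/20.
P(10) = 10/20 = 1/2.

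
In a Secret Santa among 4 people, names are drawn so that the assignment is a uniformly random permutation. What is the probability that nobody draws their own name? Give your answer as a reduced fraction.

This is the derangement probability: permutations of 4 with no fixed point.
D(4) = 4! · (1 − 1/1! + 1/2! − ··· + (−1)^4/4!) = 9.
P = 9/24 = 3/8.

3/8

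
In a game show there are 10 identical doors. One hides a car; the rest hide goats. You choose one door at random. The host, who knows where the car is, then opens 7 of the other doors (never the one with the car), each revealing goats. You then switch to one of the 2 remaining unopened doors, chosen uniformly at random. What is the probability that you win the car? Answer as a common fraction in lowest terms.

Your original door holds the car with probability 1/10, so the other 9 collectively hold it with probability 9/10.
The host can always find 7 empty doors to open, so the reveals don't change that 9/10; it is now spread over the 2 remaining unopened doors.
P(win by switching) = (9/10) · (1/2) = 9/20.

9/20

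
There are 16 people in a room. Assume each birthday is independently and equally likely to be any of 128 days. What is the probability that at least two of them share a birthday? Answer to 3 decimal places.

0.624

It's easier to compute the probability that all 16 are distinct.
P(all distinct) = 128/128 · 127/128 · ··· · 113/128 ≈ 0.376.
So the probability of at least one match is 1 − 0.376 = 0.624.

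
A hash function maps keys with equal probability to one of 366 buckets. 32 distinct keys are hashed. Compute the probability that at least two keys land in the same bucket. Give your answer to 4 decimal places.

0.7524

It's easier to compute the probability that all 32 are distinct.
P(all distinct) = 366/366 · 365/366 · ··· · 335/366 ≈ 0.2476.
So the probability of at least one match is 1 − 0.2476 = 0.7524.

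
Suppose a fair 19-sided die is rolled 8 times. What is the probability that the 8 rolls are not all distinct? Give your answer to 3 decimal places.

P(all 8 different) = 19/19 · 18/19 · ··· · 12/19 ≈ 0.179.
P(at least two equal) = 1 − 0.179 = 0.821.

0.821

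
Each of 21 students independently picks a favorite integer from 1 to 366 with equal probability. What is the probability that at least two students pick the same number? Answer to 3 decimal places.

It's easier to compute the probability that all 21 are distinct.
P(all distinct) = 366/366 · 365/366 · ··· · 346/366 ≈ 0.557.
So the probability of at least one match is 1 − 0.557 = 0.443.

0.443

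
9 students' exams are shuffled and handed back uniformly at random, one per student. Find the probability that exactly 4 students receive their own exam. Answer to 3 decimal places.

0.015

Choose which 4 of the 9 are fixed: C(9,4) = 126 ways.
The remaining 5 must have no fixed point: D(5) = 44.
P = 126·44/362880 = 11/720 ≈ 0.015.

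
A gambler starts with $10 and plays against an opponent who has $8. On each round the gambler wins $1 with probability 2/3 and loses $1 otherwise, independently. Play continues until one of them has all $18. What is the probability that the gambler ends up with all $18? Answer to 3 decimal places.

0.999

Let r = q/p = (1/3)/(2/3) = 1/2. The recurrence P(i) = p·P(i+1) + q·P(i−1) with P(0)=0, P(18)=1 gives P(i) = (1 − r^i)/(1 − r^18).
P(10) = (1 − (1/2)^10) / (1 − (1/2)^18) = 87296/87381 ≈ 0.999.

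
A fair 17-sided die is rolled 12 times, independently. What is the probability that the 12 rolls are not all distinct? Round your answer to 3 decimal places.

0.995

P(all 12 different) = 17/17 · 16/17 · ··· · 6/17 ≈ 0.005.
P(at least two equal) = 1 − 0.005 = 0.995.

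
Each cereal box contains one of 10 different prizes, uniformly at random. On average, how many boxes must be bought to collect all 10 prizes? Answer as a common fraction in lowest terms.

After i distinct types are collected, each trial gives a new one with probability (10−i)/10, so the expected wait for the next new type is 10/(10−i).
E = 10/10 + 10/9 + 10/8 + 10/7 + 10/6 + 10/5 + 10/4 + 10/3 + 10/2 + 10/1 = 7381/252.

7381/252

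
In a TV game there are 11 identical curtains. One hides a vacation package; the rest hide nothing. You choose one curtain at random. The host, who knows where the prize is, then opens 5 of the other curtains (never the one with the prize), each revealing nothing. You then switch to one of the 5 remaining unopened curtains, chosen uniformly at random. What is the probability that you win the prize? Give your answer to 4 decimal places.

0.1818

Your original curtain holds the prize with probability 1/11, so the other 10 collectively hold it with probability 10/11.
The host can always find 5 empty curtains to open, so the reveals don't change that 10/11; it is now spread over the 5 remaining unopened curtains.
P(win by switching) = (10/11) · (1/5) = 2/11 ≈ 0.1818.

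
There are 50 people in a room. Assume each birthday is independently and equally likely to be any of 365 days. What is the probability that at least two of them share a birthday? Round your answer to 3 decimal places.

It's easier to compute the probability that all 50 are distinct.
P(all distinct) = 365/365 · 364/365 · ··· · 316/365 ≈ 0.030.
So the probability of at least one match is 1 − 0.030 = 0.970.

0.970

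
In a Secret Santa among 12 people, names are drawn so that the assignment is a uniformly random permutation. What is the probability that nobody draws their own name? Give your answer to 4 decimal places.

0.3679

This is the derangement probability: permutations of 12 with no fixed point.
D(12) = 12! · (1 − 1/1! + 1/2! − ··· + (−1)^12/12!) = 176214841.
P = 176214841/479001600 = 16019531/43545600 ≈ 0.3679.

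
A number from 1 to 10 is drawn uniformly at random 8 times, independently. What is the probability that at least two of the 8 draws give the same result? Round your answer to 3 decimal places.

P(all 8 different) = 10/10 · 9/10 · ··· · 3/10 ≈ 0.018.
P(at least two equal) = 1 − 0.018 = 0.982.

0.982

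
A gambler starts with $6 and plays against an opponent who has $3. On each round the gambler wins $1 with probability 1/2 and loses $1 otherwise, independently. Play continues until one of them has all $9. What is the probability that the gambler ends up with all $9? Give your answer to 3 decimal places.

0.667

With a fair step, P(i) = ½P(i−1) + ½P(i+1) with P(0)=0, P(9)=1 has the linear solution P(i) = i/9.
P(6) = 6/9 = 2/3 ≈ 0.667.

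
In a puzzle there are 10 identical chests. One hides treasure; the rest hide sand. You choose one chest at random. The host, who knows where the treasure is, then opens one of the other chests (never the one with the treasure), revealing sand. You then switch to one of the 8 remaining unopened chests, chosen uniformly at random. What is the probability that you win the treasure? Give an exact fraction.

Your original chest holds the treasure with probability 1/10, so the other 9 collectively hold it with probability 9/10.
The host can always find an empty chest to open, so this doesn't change that 9/10; it is now spread over the 8 remaining unopened chests.
P(win by switching) = (9/10) · (1/8) = 9/80.

9/80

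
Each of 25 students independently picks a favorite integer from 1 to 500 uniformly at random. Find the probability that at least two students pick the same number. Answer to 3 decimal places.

It's easier to compute the probability that all 25 are distinct.
P(all distinct) = 500/500 · 499/500 · ··· · 476/500 ≈ 0.543.
So the probability of at least one match is 1 − 0.543 = 0.457.

0.457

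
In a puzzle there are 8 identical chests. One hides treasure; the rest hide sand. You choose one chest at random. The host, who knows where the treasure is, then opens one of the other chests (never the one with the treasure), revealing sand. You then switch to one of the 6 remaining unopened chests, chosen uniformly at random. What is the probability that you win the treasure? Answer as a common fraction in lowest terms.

7/48

Your original chest holds the treasure with probability 1/8, so the other 7 collectively hold it with probability 7/8.
The host can always find an empty chest to open, so this doesn't change that 7/8; it is now spread over the 6 remaining unopened chests.
P(win by switching) = (7/8) · (1/6) = 7/48.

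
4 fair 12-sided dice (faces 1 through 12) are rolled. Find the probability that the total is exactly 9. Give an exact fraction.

There are 12^4 = 20736 equally likely outcomes.
The number of ordered 4-tuples from {1,…,12} summing to 9 is 56.
P(sum = 9) = 56/20736 = 7/2592.

7/2592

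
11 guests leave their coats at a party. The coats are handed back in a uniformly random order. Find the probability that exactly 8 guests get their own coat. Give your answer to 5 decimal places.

Choose which 8 of the 11 are fixed: C(11,8) = 165 ways.
The remaining 3 must have no fixed point: D(3) = 2.
P = 165·2/39916800 = 1/120960 ≈ 0.00001.

0.00001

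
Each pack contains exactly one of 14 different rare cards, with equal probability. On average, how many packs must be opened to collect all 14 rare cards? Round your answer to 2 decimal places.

45.52

After i distinct types are collected, each trial gives a new one with probability (14−i)/14, so the expected wait for the next new type is 14/(14−i).
E = 14/14 + 14/13 + 14/12 + 14/11 + 14/10 + 14/9 + 14/8 + 14/7 + 14/6 + 14/5 + 14/4 + 14/3 + 14/2 + 14/1 = 1171733/25740 ≈ 45.52.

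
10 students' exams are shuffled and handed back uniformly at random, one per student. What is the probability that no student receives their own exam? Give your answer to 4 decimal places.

This is the derangement probability: permutations of 10 with no fixed point.
D(10) = 10! · (1 − 1/1! + 1/2! − ··· + (−1)^10/10!) = 1334961.
P = 1334961/3628800 = 16481/44800 ≈ 0.3679.

0.3679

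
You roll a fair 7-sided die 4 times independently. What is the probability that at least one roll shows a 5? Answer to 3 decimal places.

0.460

P(no roll shows a 5) = (6/7)^4 ≈ 0.540.
P(at least one) = 1 − 0.540 = 0.460.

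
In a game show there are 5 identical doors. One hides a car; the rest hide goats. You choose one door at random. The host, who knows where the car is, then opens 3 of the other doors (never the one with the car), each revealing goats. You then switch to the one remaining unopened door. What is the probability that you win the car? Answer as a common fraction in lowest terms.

Your original door holds the car with probability 1/5, so the other 4 collectively hold it with probability 4/5.
The host can always find 3 empty doors to open, so the reveals don't change that 4/5; it is now spread over the 1 remaining unopened door.
P(win by switching) = (4/5) · (1/1) = 4/5.

4/5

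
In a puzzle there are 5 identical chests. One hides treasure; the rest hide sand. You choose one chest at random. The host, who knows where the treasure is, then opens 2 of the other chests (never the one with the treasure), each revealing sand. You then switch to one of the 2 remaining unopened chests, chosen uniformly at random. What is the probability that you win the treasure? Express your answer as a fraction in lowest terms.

Your original chest holds the treasure with probability 1/5, so the other 4 collectively hold it with probability 4/5.
The host can always find 2 empty chests to open, so the reveals don't change that 4/5; it is now spread over the 2 remaining unopened chests.
P(win by switching) = (4/5) · (1/2) = 2/5.

2/5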